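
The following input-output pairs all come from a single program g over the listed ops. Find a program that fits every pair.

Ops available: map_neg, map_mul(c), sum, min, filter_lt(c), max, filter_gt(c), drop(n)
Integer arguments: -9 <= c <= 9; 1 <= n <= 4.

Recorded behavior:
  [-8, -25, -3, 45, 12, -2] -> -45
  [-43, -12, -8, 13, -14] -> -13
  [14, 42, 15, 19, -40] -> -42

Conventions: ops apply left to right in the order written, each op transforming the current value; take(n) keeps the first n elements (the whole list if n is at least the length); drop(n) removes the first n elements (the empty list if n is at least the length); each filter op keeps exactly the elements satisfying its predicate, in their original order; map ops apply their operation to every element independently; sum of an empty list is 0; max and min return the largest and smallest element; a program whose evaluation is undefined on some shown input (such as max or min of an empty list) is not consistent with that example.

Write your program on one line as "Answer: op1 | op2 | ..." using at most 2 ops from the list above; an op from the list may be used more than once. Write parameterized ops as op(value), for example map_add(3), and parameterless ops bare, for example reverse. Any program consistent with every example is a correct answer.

map_neg | min

Check, running the answer program on each example:
  [-8, -25, -3, 45, 12, -2] -> [8, 25, 3, -45, -12, 2] -> -45
  [-43, -12, -8, 13, -14] -> [43, 12, 8, -13, 14] -> -13
  [14, 42, 15, 19, -40] -> [-14, -42, -15, -19, 40] -> -42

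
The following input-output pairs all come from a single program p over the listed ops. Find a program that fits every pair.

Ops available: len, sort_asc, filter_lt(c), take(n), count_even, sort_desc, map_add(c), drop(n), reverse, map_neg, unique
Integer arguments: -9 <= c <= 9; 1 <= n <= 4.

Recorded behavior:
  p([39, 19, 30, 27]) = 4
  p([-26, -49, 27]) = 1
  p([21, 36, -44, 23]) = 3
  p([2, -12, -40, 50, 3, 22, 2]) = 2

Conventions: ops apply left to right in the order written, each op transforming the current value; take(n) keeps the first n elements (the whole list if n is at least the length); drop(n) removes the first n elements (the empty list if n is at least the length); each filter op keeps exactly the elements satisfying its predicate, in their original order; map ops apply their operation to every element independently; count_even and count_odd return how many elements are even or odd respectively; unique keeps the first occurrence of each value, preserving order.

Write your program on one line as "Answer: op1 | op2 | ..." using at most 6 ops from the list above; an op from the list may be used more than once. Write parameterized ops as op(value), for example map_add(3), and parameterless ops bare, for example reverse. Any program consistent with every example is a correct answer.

map_neg | sort_asc | filter_lt(-8) | sort_desc | len

Check, running the answer program on each example:
  [39, 19, 30, 27] -> [-39, -19, -30, -27] -> [-39, -30, -27, -19] -> [-39, -30, -27, -19] -> [-19, -27, -30, -39] -> 4
  [-26, -49, 27] -> [26, 49, -27] -> [-27, 26, 49] -> [-27] -> [-27] -> 1
  [21, 36, -44, 23] -> [-21, -36, 44, -23] -> [-36, -23, -21, 44] -> [-36, -23, -21] -> [-21, -23, -36] -> 3
  [2, -12, -40, 50, 3, 22, 2] -> [-2, 12, 40, -50, -3, -22, -2] -> [-50, -22, -3, -2, -2, 12, 40] -> [-50, -22] -> [-22, -50] -> 2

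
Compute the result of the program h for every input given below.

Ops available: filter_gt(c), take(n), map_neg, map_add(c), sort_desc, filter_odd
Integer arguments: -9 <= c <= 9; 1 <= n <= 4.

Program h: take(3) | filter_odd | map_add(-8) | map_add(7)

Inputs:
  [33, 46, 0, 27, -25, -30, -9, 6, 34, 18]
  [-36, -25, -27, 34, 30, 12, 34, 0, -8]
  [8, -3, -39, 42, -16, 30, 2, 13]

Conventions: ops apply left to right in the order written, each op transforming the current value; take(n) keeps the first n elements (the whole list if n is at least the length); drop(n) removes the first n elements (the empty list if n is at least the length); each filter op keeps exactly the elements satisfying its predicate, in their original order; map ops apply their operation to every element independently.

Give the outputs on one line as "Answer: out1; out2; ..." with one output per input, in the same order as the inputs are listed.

[32]; [-26, -28]; [-4, -40]

Execution, op by op:
  [33, 46, 0, 27, -25, -30, -9, 6, 34, 18] -> [33, 46, 0] -> [33] -> [25] -> [32]
  [-36, -25, -27, 34, 30, 12, 34, 0, -8] -> [-36, -25, -27] -> [-25, -27] -> [-33, -35] -> [-26, -28]
  [8, -3, -39, 42, -16, 30, 2, 13] -> [8, -3, -39] -> [-3, -39] -> [-11, -47] -> [-4, -40]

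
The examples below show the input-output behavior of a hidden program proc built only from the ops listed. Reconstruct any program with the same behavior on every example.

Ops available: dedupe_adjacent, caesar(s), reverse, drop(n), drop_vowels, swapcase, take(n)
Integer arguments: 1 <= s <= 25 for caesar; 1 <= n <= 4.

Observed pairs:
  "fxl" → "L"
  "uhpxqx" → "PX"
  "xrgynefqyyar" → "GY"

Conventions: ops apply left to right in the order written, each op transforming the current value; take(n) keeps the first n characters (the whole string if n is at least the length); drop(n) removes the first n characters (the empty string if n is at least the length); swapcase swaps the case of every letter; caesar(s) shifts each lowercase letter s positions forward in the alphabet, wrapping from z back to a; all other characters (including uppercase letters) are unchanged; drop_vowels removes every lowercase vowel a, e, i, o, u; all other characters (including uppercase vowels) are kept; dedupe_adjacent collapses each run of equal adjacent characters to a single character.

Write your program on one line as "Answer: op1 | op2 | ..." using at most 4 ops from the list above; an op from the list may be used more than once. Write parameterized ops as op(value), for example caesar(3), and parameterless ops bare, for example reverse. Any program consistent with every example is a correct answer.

drop(2) | swapcase | dedupe_adjacent | take(2)

Check, running the answer program on each example:
  "fxl" -> "l" -> "L" -> "L" -> "L"
  "uhpxqx" -> "pxqx" -> "PXQX" -> "PXQX" -> "PX"
  "xrgynefqyyar" -> "gynefqyyar" -> "GYNEFQYYAR" -> "GYNEFQYAR" -> "GY"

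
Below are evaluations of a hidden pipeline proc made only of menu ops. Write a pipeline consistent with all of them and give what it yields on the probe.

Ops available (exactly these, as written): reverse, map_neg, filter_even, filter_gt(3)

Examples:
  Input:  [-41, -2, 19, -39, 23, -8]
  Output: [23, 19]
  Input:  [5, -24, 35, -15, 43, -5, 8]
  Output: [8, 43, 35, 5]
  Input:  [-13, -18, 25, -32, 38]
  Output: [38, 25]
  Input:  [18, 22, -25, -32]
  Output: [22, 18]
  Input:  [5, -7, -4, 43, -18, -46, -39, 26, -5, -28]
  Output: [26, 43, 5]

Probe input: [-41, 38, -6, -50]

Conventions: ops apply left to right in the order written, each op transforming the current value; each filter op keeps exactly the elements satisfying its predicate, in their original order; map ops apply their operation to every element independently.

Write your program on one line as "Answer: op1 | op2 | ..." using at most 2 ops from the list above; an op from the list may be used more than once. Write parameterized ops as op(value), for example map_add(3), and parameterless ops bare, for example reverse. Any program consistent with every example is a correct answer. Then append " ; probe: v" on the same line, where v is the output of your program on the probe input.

filter_gt(3) | reverse ; probe: [38]

Check, running the answer program on each example:
  [-41, -2, 19, -39, 23, -8] -> [19, 23] -> [23, 19]
  [5, -24, 35, -15, 43, -5, 8] -> [5, 35, 43, 8] -> [8, 43, 35, 5]
  [-13, -18, 25, -32, 38] -> [25, 38] -> [38, 25]
  [18, 22, -25, -32] -> [18, 22] -> [22, 18]
  [5, -7, -4, 43, -18, -46, -39, 26, -5, -28] -> [5, 43, 26] -> [26, 43, 5]
  probe: [-41, 38, -6, -50] -> [38] -> [38]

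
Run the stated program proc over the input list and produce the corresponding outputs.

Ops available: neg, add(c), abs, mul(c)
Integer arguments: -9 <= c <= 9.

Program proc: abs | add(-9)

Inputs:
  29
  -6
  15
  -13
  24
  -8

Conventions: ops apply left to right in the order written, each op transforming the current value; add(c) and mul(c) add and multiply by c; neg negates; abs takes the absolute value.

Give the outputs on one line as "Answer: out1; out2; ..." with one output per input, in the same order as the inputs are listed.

20; -3; 6; 4; 15; -1

Execution, op by op:
  29 -> 29 -> 20
  -6 -> 6 -> -3
  15 -> 15 -> 6
  -13 -> 13 -> 4
  24 -> 24 -> 15
  -8 -> 8 -> -1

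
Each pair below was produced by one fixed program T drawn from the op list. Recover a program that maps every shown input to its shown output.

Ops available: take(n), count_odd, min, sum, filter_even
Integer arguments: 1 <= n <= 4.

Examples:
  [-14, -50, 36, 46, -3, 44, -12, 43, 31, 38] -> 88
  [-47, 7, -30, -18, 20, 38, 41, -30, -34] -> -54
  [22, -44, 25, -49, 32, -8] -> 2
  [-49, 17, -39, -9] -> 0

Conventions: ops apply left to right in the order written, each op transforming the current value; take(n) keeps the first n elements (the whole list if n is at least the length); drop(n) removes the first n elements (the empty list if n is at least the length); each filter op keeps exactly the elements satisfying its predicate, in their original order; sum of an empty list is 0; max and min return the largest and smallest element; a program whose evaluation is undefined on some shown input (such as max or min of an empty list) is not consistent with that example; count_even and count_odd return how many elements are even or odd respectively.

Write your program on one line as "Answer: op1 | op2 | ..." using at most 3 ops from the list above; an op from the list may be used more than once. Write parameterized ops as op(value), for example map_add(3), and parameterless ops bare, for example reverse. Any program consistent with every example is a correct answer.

filter_even | sum

Check, running the answer program on each example:
  [-14, -50, 36, 46, -3, 44, -12, 43, 31, 38] -> [-14, -50, 36, 46, 44, -12, 38] -> 88
  [-47, 7, -30, -18, 20, 38, 41, -30, -34] -> [-30, -18, 20, 38, -30, -34] -> -54
  [22, -44, 25, -49, 32, -8] -> [22, -44, 32, -8] -> 2
  [-49, 17, -39, -9] -> [] -> 0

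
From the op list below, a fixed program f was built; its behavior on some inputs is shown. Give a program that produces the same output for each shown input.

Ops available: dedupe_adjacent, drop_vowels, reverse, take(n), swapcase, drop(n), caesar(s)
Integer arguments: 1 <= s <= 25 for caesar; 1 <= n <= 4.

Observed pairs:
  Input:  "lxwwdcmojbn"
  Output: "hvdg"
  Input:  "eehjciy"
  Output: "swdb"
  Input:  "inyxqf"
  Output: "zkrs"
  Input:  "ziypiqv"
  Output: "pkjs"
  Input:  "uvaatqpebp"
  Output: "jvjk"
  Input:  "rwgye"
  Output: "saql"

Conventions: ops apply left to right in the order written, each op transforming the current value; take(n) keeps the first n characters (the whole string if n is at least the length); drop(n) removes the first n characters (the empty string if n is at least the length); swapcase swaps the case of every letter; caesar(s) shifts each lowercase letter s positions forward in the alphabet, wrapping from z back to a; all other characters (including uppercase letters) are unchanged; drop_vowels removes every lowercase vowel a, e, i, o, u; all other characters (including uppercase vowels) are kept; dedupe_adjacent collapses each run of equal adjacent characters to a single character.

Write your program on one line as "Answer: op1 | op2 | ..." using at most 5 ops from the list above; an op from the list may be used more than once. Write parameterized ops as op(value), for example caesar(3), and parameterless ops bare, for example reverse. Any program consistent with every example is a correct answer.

drop_vowels | reverse | caesar(20) | take(4)

Check, running the answer program on each example:
  "lxwwdcmojbn" -> "lxwwdcmjbn" -> "nbjmcdwwxl" -> "hvdgwxqqrf" -> "hvdg"
  "eehjciy" -> "hjcy" -> "ycjh" -> "swdb" -> "swdb"
  "inyxqf" -> "nyxqf" -> "fqxyn" -> "zkrsh" -> "zkrs"
  "ziypiqv" -> "zypqv" -> "vqpyz" -> "pkjst" -> "pkjs"
  "uvaatqpebp" -> "vtqpbp" -> "pbpqtv" -> "jvjknp" -> "jvjk"
  "rwgye" -> "rwgy" -> "ygwr" -> "saql" -> "saql"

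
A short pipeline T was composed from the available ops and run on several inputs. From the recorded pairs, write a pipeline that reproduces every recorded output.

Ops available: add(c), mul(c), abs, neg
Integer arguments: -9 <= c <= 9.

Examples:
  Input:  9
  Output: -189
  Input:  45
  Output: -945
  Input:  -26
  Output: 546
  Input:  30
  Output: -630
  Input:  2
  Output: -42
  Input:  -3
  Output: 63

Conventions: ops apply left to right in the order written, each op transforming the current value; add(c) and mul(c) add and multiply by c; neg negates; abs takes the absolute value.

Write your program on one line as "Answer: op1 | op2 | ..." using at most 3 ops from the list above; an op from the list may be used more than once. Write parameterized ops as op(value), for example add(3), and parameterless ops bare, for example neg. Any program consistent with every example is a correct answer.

mul(7) | mul(3) | neg

Check, running the answer program on each example:
  9 -> 63 -> 189 -> -189
  45 -> 315 -> 945 -> -945
  -26 -> -182 -> -546 -> 546
  30 -> 210 -> 630 -> -630
  2 -> 14 -> 42 -> -42
  -3 -> -21 -> -63 -> 63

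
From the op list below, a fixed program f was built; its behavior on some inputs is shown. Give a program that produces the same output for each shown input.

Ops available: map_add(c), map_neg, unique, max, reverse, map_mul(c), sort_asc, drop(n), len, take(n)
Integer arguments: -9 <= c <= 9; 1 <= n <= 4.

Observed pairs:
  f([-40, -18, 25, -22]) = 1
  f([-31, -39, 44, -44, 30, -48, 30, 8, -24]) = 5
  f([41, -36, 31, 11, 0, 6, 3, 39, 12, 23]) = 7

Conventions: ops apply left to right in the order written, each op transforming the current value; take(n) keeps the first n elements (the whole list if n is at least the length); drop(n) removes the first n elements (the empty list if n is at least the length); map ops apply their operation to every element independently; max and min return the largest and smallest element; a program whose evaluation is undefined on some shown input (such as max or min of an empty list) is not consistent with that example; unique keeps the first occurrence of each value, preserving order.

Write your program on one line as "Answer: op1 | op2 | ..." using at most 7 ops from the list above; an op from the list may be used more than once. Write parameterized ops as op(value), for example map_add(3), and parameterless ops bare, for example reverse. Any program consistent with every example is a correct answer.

map_add(-3) | map_mul(9) | drop(3) | unique | map_add(-3) | len

Check, running the answer program on each example:
  [-40, -18, 25, -22] -> [-43, -21, 22, -25] -> [-387, -189, 198, -225] -> [-225] -> [-225] -> [-228] -> 1
  [-31, -39, 44, -44, 30, -48, 30, 8, -24] -> [-34, -42, 41, -47, 27, -51, 27, 5, -27] -> [-306, -378, 369, -423, 243, -459, 243, 45, -243] -> [-423, 243, -459, 243, 45, -243] -> [-423, 243, -459, 45, -243] -> [-426, 240, -462, 42, -246] -> 5
  [41, -36, 31, 11, 0, 6, 3, 39, 12, 23] -> [38, -39, 28, 8, -3, 3, 0, 36, 9, 20] -> [342, -351, 252, 72, -27, 27, 0, 324, 81, 180] -> [72, -27, 27, 0, 324, 81, 180] -> [72, -27, 27, 0, 324, 81, 180] -> [69, -30, 24, -3, 321, 78, 177] -> 7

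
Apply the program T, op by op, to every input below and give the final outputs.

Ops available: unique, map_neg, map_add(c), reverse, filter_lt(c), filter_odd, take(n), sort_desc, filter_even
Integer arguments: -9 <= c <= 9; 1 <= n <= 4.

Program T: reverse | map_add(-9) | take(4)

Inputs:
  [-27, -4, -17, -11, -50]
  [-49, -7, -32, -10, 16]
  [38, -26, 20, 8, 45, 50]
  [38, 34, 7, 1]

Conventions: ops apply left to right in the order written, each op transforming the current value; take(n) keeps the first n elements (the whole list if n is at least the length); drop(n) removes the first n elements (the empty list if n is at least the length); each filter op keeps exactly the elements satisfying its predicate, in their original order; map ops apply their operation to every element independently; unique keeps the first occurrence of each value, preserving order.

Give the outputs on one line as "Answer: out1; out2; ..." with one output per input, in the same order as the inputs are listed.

Execution, op by op:
  [-27, -4, -17, -11, -50] -> [-50, -11, -17, -4, -27] -> [-59, -20, -26, -13, -36] -> [-59, -20, -26, -13]
  [-49, -7, -32, -10, 16] -> [16, -10, -32, -7, -49] -> [7, -19, -41, -16, -58] -> [7, -19, -41, -16]
  [38, -26, 20, 8, 45, 50] -> [50, 45, 8, 20, -26, 38] -> [41, 36, -1, 11, -35, 29] -> [41, 36, -1, 11]
  [38, 34, 7, 1] -> [1, 7, 34, 38] -> [-8, -2, 25, 29] -> [-8, -2, 25, 29]

[-59, -20, -26, -13]; [7, -19, -41, -16]; [41, 36, -1, 11]; [-8, -2, 25, 29]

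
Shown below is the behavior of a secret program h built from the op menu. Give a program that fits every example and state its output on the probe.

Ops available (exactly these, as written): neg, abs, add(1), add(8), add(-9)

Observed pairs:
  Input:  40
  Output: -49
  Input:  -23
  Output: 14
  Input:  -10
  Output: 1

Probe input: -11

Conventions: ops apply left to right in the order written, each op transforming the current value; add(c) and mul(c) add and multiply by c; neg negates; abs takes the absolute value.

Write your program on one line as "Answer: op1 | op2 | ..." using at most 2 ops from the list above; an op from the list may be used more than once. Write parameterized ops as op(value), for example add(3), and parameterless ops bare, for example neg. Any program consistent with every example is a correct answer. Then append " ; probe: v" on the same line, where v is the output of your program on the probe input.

neg | add(-9) ; probe: 2

Check, running the answer program on each example:
  40 -> -40 -> -49
  -23 -> 23 -> 14
  -10 -> 10 -> 1
  probe: -11 -> 11 -> 2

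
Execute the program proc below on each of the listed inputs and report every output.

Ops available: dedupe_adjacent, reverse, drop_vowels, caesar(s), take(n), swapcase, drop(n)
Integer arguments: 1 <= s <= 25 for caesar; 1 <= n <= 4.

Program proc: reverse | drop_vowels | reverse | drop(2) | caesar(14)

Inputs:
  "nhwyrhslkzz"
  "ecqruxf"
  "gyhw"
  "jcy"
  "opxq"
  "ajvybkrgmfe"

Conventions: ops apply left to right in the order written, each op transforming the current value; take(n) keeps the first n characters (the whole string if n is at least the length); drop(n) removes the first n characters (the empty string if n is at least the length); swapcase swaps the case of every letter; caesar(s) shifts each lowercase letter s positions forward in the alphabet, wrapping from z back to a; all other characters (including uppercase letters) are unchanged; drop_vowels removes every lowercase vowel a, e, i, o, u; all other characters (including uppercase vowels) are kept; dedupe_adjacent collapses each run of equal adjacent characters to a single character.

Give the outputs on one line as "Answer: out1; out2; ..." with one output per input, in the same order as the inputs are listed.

Execution, op by op:
  "nhwyrhslkzz" -> "zzklshrywhn" -> "zzklshrywhn" -> "nhwyrhslkzz" -> "wyrhslkzz" -> "kmfvgzynn"
  "ecqruxf" -> "fxurqce" -> "fxrqc" -> "cqrxf" -> "rxf" -> "flt"
  "gyhw" -> "whyg" -> "whyg" -> "gyhw" -> "hw" -> "vk"
  "jcy" -> "ycj" -> "ycj" -> "jcy" -> "y" -> "m"
  "opxq" -> "qxpo" -> "qxp" -> "pxq" -> "q" -> "e"
  "ajvybkrgmfe" -> "efmgrkbyvja" -> "fmgrkbyvj" -> "jvybkrgmf" -> "ybkrgmf" -> "mpyfuat"

"kmfvgzynn"; "flt"; "vk"; "m"; "e"; "mpyfuat"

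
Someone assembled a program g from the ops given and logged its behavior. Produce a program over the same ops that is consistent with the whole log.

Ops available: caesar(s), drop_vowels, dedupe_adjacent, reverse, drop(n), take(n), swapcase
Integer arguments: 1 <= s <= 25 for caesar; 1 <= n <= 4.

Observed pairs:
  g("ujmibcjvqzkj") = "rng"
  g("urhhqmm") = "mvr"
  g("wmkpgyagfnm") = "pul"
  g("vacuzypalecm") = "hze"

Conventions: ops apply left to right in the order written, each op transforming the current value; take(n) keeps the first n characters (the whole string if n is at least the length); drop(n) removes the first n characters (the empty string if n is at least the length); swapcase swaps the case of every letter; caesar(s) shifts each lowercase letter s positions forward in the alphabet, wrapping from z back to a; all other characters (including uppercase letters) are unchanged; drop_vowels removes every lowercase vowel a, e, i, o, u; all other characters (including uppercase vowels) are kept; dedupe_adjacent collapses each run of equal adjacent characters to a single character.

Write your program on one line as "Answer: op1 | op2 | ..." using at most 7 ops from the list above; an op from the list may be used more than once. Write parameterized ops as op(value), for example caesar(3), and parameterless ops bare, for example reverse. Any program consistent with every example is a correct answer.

caesar(12) | drop(2) | dedupe_adjacent | caesar(25) | caesar(20) | take(3)

Check, running the answer program on each example:
  "ujmibcjvqzkj" -> "gvyunovhclwv" -> "yunovhclwv" -> "yunovhclwv" -> "xtmnugbkvu" -> "rnghoavepo" -> "rng"
  "urhhqmm" -> "gdttcyy" -> "ttcyy" -> "tcy" -> "sbx" -> "mvr" -> "mvr"
  "wmkpgyagfnm" -> "iywbskmsrzy" -> "wbskmsrzy" -> "wbskmsrzy" -> "varjlrqyx" -> "puldflksr" -> "pul"
  "vacuzypalecm" -> "hmoglkbmxqoy" -> "oglkbmxqoy" -> "oglkbmxqoy" -> "nfkjalwpnx" -> "hzedufqjhr" -> "hze"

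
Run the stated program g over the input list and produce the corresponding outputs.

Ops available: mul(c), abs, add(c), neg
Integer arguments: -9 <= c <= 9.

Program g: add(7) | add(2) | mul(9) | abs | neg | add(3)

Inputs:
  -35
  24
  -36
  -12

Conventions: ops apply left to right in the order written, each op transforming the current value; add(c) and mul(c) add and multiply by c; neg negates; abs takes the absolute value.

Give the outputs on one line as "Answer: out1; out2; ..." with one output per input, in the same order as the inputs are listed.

Execution, op by op:
  -35 -> -28 -> -26 -> -234 -> 234 -> -234 -> -231
  24 -> 31 -> 33 -> 297 -> 297 -> -297 -> -294
  -36 -> -29 -> -27 -> -243 -> 243 -> -243 -> -240
  -12 -> -5 -> -3 -> -27 -> 27 -> -27 -> -24

-231; -294; -240; -24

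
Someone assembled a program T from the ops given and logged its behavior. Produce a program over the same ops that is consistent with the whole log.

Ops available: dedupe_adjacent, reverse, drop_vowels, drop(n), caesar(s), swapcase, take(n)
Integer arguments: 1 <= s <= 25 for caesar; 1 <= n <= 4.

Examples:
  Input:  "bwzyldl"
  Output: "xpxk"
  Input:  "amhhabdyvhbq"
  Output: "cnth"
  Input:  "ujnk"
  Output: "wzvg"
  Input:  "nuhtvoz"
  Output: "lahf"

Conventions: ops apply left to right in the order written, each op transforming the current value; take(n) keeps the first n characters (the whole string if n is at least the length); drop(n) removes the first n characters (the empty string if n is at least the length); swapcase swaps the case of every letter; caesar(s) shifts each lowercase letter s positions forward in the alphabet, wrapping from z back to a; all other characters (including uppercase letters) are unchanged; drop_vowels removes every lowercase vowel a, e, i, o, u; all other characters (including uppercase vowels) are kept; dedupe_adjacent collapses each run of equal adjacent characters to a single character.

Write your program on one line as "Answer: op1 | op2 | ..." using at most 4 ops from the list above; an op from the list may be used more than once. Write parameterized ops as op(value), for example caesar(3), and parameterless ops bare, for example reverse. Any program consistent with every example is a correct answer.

dedupe_adjacent | reverse | take(4) | caesar(12)

Check, running the answer program on each example:
  "bwzyldl" -> "bwzyldl" -> "ldlyzwb" -> "ldly" -> "xpxk"
  "amhhabdyvhbq" -> "amhabdyvhbq" -> "qbhvydbahma" -> "qbhv" -> "cnth"
  "ujnk" -> "ujnk" -> "knju" -> "knju" -> "wzvg"
  "nuhtvoz" -> "nuhtvoz" -> "zovthun" -> "zovt" -> "lahf"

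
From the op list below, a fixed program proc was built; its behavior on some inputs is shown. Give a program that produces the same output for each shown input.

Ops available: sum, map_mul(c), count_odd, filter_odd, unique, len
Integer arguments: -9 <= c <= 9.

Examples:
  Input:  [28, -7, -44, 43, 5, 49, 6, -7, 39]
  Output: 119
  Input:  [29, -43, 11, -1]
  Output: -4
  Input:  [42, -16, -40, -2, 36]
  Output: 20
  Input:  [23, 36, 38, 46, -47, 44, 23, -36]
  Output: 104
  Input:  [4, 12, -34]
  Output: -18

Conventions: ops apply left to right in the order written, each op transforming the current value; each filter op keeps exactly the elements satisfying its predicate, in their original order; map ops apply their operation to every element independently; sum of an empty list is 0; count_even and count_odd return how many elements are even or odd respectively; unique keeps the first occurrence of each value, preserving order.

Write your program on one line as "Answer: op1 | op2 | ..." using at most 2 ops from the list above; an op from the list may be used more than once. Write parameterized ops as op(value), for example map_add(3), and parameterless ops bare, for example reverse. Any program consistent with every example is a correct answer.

unique | sum

Check, running the answer program on each example:
  [28, -7, -44, 43, 5, 49, 6, -7, 39] -> [28, -7, -44, 43, 5, 49, 6, 39] -> 119
  [29, -43, 11, -1] -> [29, -43, 11, -1] -> -4
  [42, -16, -40, -2, 36] -> [42, -16, -40, -2, 36] -> 20
  [23, 36, 38, 46, -47, 44, 23, -36] -> [23, 36, 38, 46, -47, 44, -36] -> 104
  [4, 12, -34] -> [4, 12, -34] -> -18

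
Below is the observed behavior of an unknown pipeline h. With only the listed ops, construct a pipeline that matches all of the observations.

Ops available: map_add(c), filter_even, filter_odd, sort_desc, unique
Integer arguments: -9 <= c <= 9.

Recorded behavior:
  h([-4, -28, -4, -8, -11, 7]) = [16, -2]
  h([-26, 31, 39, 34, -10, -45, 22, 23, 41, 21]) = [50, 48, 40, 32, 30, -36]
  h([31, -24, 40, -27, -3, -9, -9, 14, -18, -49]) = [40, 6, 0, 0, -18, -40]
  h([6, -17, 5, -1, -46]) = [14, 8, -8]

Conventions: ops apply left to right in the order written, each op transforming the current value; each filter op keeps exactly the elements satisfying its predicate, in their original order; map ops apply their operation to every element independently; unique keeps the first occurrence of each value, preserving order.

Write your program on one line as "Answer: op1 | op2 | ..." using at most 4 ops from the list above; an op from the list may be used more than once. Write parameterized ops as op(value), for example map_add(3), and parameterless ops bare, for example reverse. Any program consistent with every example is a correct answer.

map_add(9) | filter_even | sort_desc

Check, running the answer program on each example:
  [-4, -28, -4, -8, -11, 7] -> [5, -19, 5, 1, -2, 16] -> [-2, 16] -> [16, -2]
  [-26, 31, 39, 34, -10, -45, 22, 23, 41, 21] -> [-17, 40, 48, 43, -1, -36, 31, 32, 50, 30] -> [40, 48, -36, 32, 50, 30] -> [50, 48, 40, 32, 30, -36]
  [31, -24, 40, -27, -3, -9, -9, 14, -18, -49] -> [40, -15, 49, -18, 6, 0, 0, 23, -9, -40] -> [40, -18, 6, 0, 0, -40] -> [40, 6, 0, 0, -18, -40]
  [6, -17, 5, -1, -46] -> [15, -8, 14, 8, -37] -> [-8, 14, 8] -> [14, 8, -8]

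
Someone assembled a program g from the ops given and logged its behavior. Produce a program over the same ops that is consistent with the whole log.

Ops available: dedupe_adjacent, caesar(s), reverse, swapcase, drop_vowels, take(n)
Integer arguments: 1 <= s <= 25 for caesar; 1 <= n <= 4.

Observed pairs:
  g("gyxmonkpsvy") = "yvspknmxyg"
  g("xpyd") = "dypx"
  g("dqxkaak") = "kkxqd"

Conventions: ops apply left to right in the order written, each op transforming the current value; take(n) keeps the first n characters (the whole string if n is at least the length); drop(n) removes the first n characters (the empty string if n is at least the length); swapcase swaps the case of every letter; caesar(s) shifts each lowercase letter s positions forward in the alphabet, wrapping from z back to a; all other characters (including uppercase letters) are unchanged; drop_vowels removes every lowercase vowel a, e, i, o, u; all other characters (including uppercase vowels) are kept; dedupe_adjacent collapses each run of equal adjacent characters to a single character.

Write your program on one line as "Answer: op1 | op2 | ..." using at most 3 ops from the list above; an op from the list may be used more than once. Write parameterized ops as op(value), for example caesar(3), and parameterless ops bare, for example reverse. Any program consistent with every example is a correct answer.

drop_vowels | reverse

Check, running the answer program on each example:
  "gyxmonkpsvy" -> "gyxmnkpsvy" -> "yvspknmxyg"
  "xpyd" -> "xpyd" -> "dypx"
  "dqxkaak" -> "dqxkk" -> "kkxqd"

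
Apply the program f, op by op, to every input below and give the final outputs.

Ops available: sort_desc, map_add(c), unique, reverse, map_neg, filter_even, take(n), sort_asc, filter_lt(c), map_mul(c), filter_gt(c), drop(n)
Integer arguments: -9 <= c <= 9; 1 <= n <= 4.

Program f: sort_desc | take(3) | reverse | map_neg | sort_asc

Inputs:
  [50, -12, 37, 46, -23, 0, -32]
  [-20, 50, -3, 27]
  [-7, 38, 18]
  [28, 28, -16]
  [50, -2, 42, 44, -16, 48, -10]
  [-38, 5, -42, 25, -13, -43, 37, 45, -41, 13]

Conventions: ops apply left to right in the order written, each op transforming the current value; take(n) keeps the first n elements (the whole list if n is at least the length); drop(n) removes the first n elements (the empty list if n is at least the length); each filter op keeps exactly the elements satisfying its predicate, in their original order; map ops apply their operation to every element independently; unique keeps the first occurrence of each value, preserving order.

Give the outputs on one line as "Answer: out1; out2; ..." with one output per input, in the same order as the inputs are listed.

[-50, -46, -37]; [-50, -27, 3]; [-38, -18, 7]; [-28, -28, 16]; [-50, -48, -44]; [-45, -37, -25]

Execution, op by op:
  [50, -12, 37, 46, -23, 0, -32] -> [50, 46, 37, 0, -12, -23, -32] -> [50, 46, 37] -> [37, 46, 50] -> [-37, -46, -50] -> [-50, -46, -37]
  [-20, 50, -3, 27] -> [50, 27, -3, -20] -> [50, 27, -3] -> [-3, 27, 50] -> [3, -27, -50] -> [-50, -27, 3]
  [-7, 38, 18] -> [38, 18, -7] -> [38, 18, -7] -> [-7, 18, 38] -> [7, -18, -38] -> [-38, -18, 7]
  [28, 28, -16] -> [28, 28, -16] -> [28, 28, -16] -> [-16, 28, 28] -> [16, -28, -28] -> [-28, -28, 16]
  [50, -2, 42, 44, -16, 48, -10] -> [50, 48, 44, 42, -2, -10, -16] -> [50, 48, 44] -> [44, 48, 50] -> [-44, -48, -50] -> [-50, -48, -44]
  [-38, 5, -42, 25, -13, -43, 37, 45, -41, 13] -> [45, 37, 25, 13, 5, -13, -38, -41, -42, -43] -> [45, 37, 25] -> [25, 37, 45] -> [-25, -37, -45] -> [-45, -37, -25]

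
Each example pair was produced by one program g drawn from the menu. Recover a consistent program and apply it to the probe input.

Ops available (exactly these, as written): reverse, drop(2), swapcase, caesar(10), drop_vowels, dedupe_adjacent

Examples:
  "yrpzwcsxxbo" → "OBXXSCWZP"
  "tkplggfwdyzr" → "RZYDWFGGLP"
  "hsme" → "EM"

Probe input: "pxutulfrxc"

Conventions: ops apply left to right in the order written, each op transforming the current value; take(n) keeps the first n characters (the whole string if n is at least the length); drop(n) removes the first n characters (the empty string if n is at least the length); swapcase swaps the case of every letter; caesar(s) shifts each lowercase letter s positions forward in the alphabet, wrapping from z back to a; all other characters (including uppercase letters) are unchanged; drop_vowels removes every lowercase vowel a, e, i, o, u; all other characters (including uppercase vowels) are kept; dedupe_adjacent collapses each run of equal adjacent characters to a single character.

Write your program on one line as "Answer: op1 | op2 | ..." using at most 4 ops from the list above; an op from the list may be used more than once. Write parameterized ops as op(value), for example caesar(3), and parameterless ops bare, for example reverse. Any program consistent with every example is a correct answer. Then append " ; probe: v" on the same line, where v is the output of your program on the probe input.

drop(2) | reverse | swapcase ; probe: "CXRFLUTU"

Check, running the answer program on each example:
  "yrpzwcsxxbo" -> "pzwcsxxbo" -> "obxxscwzp" -> "OBXXSCWZP"
  "tkplggfwdyzr" -> "plggfwdyzr" -> "rzydwfgglp" -> "RZYDWFGGLP"
  "hsme" -> "me" -> "em" -> "EM"
  probe: "pxutulfrxc" -> "utulfrxc" -> "cxrflutu" -> "CXRFLUTU"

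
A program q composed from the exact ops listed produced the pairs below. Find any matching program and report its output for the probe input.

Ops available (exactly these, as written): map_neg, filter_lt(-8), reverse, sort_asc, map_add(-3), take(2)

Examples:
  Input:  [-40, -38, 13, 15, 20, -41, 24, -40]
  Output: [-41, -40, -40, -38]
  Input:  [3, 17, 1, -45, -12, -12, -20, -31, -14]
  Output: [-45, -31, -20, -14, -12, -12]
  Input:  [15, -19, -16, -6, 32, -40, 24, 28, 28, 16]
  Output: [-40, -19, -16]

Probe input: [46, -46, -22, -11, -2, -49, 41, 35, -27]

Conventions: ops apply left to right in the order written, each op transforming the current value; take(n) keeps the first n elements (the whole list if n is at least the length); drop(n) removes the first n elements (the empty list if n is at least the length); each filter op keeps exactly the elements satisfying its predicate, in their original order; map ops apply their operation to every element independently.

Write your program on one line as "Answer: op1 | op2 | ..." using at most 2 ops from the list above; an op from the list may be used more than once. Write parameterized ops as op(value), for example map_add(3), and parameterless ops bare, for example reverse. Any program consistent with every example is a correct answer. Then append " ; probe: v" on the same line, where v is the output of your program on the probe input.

sort_asc | filter_lt(-8) ; probe: [-49, -46, -27, -22, -11]

Check, running the answer program on each example:
  [-40, -38, 13, 15, 20, -41, 24, -40] -> [-41, -40, -40, -38, 13, 15, 20, 24] -> [-41, -40, -40, -38]
  [3, 17, 1, -45, -12, -12, -20, -31, -14] -> [-45, -31, -20, -14, -12, -12, 1, 3, 17] -> [-45, -31, -20, -14, -12, -12]
  [15, -19, -16, -6, 32, -40, 24, 28, 28, 16] -> [-40, -19, -16, -6, 15, 16, 24, 28, 28, 32] -> [-40, -19, -16]
  probe: [46, -46, -22, -11, -2, -49, 41, 35, -27] -> [-49, -46, -27, -22, -11, -2, 35, 41, 46] -> [-49, -46, -27, -22, -11]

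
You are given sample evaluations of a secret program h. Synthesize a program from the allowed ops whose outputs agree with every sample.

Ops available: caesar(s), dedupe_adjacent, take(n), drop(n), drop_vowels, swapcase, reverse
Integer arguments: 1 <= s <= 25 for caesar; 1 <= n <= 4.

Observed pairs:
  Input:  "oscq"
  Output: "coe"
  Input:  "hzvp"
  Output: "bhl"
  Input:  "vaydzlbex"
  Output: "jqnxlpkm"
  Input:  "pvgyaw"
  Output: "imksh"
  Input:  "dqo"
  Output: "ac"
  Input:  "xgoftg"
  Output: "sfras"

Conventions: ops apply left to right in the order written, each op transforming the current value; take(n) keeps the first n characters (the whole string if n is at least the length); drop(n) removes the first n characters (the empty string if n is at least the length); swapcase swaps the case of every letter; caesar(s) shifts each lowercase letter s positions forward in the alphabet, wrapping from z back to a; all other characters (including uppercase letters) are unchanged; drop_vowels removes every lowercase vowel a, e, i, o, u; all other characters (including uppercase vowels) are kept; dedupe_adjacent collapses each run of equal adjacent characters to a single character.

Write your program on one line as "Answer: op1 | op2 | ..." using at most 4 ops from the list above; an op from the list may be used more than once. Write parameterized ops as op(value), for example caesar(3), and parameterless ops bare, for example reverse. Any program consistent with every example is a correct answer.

caesar(19) | drop(1) | caesar(19) | reverse

Check, running the answer program on each example:
  "oscq" -> "hlvj" -> "lvj" -> "eoc" -> "coe"
  "hzvp" -> "asoi" -> "soi" -> "lhb" -> "bhl"
  "vaydzlbex" -> "otrwseuxq" -> "trwseuxq" -> "mkplxnqj" -> "jqnxlpkm"
  "pvgyaw" -> "iozrtp" -> "ozrtp" -> "hskmi" -> "imksh"
  "dqo" -> "wjh" -> "jh" -> "ca" -> "ac"
  "xgoftg" -> "qzhymz" -> "zhymz" -> "sarfs" -> "sfras"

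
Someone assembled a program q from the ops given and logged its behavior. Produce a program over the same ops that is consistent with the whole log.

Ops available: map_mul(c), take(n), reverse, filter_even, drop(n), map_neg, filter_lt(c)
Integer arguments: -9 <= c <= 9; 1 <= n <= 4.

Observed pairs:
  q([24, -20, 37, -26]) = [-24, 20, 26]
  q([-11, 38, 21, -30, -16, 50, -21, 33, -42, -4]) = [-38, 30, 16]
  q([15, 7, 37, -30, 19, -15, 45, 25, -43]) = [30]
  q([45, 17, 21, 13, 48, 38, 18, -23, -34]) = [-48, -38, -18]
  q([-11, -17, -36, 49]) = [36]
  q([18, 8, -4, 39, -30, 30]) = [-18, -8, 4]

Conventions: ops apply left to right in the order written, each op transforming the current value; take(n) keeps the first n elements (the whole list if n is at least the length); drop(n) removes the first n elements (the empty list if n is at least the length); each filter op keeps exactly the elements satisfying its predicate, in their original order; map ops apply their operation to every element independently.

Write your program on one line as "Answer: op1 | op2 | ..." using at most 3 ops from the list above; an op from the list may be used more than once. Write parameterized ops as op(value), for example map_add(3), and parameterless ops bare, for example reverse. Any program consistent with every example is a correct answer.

map_neg | filter_even | take(3)

Check, running the answer program on each example:
  [24, -20, 37, -26] -> [-24, 20, -37, 26] -> [-24, 20, 26] -> [-24, 20, 26]
  [-11, 38, 21, -30, -16, 50, -21, 33, -42, -4] -> [11, -38, -21, 30, 16, -50, 21, -33, 42, 4] -> [-38, 30, 16, -50, 42, 4] -> [-38, 30, 16]
  [15, 7, 37, -30, 19, -15, 45, 25, -43] -> [-15, -7, -37, 30, -19, 15, -45, -25, 43] -> [30] -> [30]
  [45, 17, 21, 13, 48, 38, 18, -23, -34] -> [-45, -17, -21, -13, -48, -38, -18, 23, 34] -> [-48, -38, -18, 34] -> [-48, -38, -18]
  [-11, -17, -36, 49] -> [11, 17, 36, -49] -> [36] -> [36]
  [18, 8, -4, 39, -30, 30] -> [-18, -8, 4, -39, 30, -30] -> [-18, -8, 4, 30, -30] -> [-18, -8, 4]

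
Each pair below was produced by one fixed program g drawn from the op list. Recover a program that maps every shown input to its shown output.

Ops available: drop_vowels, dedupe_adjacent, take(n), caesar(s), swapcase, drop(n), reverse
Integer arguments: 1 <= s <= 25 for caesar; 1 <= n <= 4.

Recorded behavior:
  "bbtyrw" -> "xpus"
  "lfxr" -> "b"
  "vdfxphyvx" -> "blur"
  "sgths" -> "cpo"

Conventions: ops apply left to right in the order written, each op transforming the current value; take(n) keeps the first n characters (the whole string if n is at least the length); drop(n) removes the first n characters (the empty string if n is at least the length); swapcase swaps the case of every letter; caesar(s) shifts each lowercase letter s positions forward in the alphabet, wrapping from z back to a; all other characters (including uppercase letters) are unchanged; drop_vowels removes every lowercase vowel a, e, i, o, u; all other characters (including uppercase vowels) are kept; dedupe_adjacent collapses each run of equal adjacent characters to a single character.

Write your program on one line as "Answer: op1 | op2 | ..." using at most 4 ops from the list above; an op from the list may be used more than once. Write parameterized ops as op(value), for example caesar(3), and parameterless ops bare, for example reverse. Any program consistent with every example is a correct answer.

drop(1) | caesar(23) | drop_vowels | caesar(25)

Check, running the answer program on each example:
  "bbtyrw" -> "btyrw" -> "yqvot" -> "yqvt" -> "xpus"
  "lfxr" -> "fxr" -> "cuo" -> "c" -> "b"
  "vdfxphyvx" -> "dfxphyvx" -> "acumevsu" -> "cmvs" -> "blur"
  "sgths" -> "gths" -> "dqep" -> "dqp" -> "cpo"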